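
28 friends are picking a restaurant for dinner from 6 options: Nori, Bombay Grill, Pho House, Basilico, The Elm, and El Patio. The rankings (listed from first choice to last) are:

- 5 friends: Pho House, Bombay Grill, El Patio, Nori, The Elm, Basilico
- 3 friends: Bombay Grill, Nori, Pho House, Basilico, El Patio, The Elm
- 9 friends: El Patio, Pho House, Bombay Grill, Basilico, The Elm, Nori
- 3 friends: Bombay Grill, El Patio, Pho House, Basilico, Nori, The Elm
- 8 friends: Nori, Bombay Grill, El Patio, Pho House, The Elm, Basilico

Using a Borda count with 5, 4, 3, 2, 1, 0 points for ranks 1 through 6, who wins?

Nori: 5·2 + 3·4 + 9·0 + 3·1 + 8·5 = 65
Bombay Grill: 5·4 + 3·5 + 9·3 + 3·5 + 8·4 = 109
Pho House: 5·5 + 3·3 + 9·4 + 3·3 + 8·2 = 95
Basilico: 5·0 + 3·2 + 9·2 + 3·2 + 8·0 = 30
The Elm: 5·1 + 3·0 + 9·1 + 3·0 + 8·1 = 22
El Patio: 5·3 + 3·1 + 9·5 + 3·4 + 8·3 = 99
Bombay Grill has the highest Borda score (109).

Bombay Grill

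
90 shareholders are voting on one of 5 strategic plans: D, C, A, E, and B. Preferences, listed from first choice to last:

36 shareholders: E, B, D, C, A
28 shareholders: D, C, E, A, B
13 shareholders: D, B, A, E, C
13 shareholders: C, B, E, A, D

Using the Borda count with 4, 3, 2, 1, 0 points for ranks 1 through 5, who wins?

E

D: 36·2 + 28·4 + 13·4 + 13·0 = 236
C: 36·1 + 28·3 + 13·0 + 13·4 = 172
A: 36·0 + 28·1 + 13·2 + 13·1 = 67
E: 36·4 + 28·2 + 13·1 + 13·2 = 239
B: 36·3 + 28·0 + 13·3 + 13·3 = 186
E has the highest Borda score (239).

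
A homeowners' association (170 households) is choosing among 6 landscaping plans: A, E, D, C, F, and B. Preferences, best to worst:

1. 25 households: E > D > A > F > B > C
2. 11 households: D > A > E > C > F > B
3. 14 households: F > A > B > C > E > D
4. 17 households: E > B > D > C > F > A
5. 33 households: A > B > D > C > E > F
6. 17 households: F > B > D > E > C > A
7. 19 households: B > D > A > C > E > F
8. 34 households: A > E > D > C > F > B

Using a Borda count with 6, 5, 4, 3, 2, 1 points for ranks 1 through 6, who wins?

A

A: 25·4 + 11·5 + 14·5 + 17·1 + 33·6 + 17·1 + 19·4 + 34·6 = 737
E: 25·6 + 11·4 + 14·2 + 17·6 + 33·2 + 17·3 + 19·2 + 34·5 = 649
D: 25·5 + 11·6 + 14·1 + 17·4 + 33·4 + 17·4 + 19·5 + 34·4 = 704
C: 25·1 + 11·3 + 14·3 + 17·3 + 33·3 + 17·2 + 19·3 + 34·3 = 443
F: 25·3 + 11·2 + 14·6 + 17·2 + 33·1 + 17·6 + 19·1 + 34·2 = 437
B: 25·2 + 11·1 + 14·4 + 17·5 + 33·5 + 17·5 + 19·6 + 34·1 = 600
A has the highest Borda score (737).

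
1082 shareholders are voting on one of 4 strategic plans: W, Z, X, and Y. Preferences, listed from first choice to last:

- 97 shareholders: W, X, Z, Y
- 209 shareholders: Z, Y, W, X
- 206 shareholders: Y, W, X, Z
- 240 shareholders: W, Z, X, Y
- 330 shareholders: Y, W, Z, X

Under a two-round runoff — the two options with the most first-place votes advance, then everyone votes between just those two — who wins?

Round 1 first-place votes: W 337, Z 209, X 0, Y 536.
Y and W advance.
Runoff: Y is preferred to W by 745 voters; W by 337.
Y wins the runoff.

Y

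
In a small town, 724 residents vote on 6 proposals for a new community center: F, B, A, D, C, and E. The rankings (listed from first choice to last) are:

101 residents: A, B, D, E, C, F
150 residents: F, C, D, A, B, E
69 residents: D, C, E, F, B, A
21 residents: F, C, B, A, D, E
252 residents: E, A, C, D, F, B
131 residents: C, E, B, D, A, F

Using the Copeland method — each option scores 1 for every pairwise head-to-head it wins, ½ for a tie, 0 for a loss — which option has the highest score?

C

F: beats B; loses to A, D, C, and E → score 1.
B: loses to F, A, D, C, and E → score 0.
A: beats F, B, and D; loses to C and E → score 3.
D: beats F and B; loses to A, C, and E → score 2.
C: beats F, B, A, D, and E → score 5.
E: beats F, B, A, and D; loses to C → score 4.
C has the best pairwise record.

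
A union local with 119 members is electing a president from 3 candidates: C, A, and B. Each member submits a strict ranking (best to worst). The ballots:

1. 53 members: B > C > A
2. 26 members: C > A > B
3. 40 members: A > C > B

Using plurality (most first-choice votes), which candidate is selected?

B

First-place votes: C 26, A 40, B 53.
B has the most first-place votes.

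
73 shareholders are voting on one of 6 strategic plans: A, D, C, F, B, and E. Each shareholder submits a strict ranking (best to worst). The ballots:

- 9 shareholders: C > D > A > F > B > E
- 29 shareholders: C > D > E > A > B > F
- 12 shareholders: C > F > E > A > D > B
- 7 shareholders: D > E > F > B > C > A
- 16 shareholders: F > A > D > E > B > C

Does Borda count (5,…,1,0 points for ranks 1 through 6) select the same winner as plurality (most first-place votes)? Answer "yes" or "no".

yes

Borda — scores: A 173, D 247, C 257, F 167, B 68, E 183. Winner: C.
Plurality — first-place votes: A 0, D 7, C 50, F 16, B 0, E 0. Winner: C.
The two methods agree.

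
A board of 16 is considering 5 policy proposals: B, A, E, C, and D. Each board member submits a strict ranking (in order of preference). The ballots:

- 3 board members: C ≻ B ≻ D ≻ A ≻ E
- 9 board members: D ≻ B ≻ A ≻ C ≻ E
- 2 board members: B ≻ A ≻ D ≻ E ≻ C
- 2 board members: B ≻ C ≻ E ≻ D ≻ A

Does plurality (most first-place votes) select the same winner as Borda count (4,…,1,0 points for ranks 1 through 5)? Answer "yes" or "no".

Plurality — first-place votes: B 4, A 0, E 0, C 3, D 9. Winner: D.
Borda — scores: B 52, A 27, E 6, C 27, D 48. Winner: B.
The two methods disagree.

no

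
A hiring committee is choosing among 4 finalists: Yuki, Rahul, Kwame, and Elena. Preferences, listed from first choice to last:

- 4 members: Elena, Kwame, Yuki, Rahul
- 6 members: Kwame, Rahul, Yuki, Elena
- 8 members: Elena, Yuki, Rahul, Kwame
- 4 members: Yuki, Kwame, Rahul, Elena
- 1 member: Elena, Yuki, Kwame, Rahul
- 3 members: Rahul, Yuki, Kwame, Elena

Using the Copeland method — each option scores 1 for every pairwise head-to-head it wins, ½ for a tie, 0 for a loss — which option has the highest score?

Yuki

Yuki: beats Rahul and Kwame; ties Elena → score 2.5.
Rahul: ties Elena; loses to Yuki and Kwame → score 0.5.
Kwame: beats Rahul; ties Elena; loses to Yuki → score 1.5.
Elena: ties Yuki, Rahul, and Kwame → score 1.5.
Yuki has the best pairwise record.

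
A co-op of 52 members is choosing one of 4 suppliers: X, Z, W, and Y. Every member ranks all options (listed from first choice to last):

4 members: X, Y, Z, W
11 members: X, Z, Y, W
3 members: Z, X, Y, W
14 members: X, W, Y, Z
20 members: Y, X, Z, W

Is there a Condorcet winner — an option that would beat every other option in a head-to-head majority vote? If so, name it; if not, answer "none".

X vs Z: 49–3 for X.
X vs W: 52–0 for X.
X vs Y: 32–20 for X.
X beats every other option head-to-head.

X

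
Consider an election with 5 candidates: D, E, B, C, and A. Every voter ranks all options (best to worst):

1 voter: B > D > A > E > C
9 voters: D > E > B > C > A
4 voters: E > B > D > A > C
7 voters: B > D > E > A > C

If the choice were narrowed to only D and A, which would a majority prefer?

Voters preferring D to A: 21; preferring A to D: 0.
D wins the head-to-head.

D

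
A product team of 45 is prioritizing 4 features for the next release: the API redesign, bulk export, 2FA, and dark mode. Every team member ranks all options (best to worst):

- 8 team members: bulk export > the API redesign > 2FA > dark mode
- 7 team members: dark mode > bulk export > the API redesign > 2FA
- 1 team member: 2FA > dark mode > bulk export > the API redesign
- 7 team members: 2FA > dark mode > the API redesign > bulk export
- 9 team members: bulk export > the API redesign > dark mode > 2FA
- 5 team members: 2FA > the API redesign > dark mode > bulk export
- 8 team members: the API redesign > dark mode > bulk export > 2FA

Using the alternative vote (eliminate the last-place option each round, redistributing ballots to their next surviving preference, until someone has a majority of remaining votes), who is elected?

Round 1: the API redesign 8, bulk export 17, 2FA 13, dark mode 7. Eliminate dark mode.
Round 2: the API redesign 8, bulk export 24, 2FA 13. Bulk export has a majority.

bulk export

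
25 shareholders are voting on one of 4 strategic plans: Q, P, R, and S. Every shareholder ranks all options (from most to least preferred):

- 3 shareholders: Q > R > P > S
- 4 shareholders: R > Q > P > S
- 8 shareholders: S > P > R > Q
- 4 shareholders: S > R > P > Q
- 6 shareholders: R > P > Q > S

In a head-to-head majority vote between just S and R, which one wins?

Voters preferring S to R: 12; preferring R to S: 13.
R wins the head-to-head.

R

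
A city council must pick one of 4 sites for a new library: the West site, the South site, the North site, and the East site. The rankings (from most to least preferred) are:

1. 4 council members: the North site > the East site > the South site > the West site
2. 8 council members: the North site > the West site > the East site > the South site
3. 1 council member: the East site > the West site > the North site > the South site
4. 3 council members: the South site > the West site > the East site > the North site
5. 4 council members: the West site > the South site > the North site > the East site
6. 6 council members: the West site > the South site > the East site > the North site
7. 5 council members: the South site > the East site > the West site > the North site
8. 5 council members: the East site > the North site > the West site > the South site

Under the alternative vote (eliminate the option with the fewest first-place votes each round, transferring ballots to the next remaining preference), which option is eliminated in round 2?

Round 1: the West site 10, the South site 8, the North site 12, the East site 6. Eliminate the East site.
Round 2: the West site 11, the South site 8, the North site 17. Eliminate the South site.

the South site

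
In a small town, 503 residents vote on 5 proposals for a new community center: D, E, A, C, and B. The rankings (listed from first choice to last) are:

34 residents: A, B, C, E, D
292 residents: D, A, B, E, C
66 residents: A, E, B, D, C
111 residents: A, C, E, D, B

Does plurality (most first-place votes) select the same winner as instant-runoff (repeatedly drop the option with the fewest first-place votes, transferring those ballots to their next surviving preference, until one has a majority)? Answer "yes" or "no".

yes

Plurality — first-place votes: D 292, E 0, A 211, C 0, B 0. Winner: D.
Instant-runoff — R1 D 292, E 0, A 211, C 0, B 0 (D winner). Winner: D.
The two methods agree.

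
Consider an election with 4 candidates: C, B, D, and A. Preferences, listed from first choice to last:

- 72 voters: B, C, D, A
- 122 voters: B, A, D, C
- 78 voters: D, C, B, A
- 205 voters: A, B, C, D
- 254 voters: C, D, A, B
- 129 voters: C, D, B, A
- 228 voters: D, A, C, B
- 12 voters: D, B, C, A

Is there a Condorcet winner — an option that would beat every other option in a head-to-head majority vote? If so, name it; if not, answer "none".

Checking pairwise contests:
A beats C 555–545.
C beats B 689–411.
C beats D 660–440.
D beats A 773–327.
Every option loses at least one head-to-head, so there is no Condorcet winner.

none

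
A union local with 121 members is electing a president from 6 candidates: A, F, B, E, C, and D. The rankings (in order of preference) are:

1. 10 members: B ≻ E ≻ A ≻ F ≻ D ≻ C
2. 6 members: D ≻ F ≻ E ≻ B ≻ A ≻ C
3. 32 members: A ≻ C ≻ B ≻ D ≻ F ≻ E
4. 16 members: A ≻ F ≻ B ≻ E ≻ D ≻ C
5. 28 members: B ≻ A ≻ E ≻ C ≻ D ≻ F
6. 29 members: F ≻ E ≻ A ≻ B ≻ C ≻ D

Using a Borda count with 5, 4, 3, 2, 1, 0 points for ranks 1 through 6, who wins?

A

A: 10·3 + 6·1 + 32·5 + 16·5 + 28·4 + 29·3 = 475
F: 10·2 + 6·4 + 32·1 + 16·4 + 28·0 + 29·5 = 285
B: 10·5 + 6·2 + 32·3 + 16·3 + 28·5 + 29·2 = 404
E: 10·4 + 6·3 + 32·0 + 16·2 + 28·3 + 29·4 = 290
C: 10·0 + 6·0 + 32·4 + 16·0 + 28·2 + 29·1 = 213
D: 10·1 + 6·5 + 32·2 + 16·1 + 28·1 + 29·0 = 148
A has the highest Borda score (475).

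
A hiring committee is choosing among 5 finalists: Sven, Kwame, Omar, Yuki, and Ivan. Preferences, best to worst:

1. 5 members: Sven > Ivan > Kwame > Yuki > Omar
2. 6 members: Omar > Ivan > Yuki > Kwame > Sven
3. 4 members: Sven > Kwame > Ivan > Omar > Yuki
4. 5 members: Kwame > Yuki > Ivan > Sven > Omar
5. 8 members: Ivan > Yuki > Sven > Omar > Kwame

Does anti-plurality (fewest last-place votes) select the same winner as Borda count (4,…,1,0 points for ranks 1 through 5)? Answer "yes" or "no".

Anti-plurality — last-place votes: Sven 6, Kwame 8, Omar 10, Yuki 4, Ivan 0. Winner: Ivan.
Borda — scores: Sven 57, Kwame 48, Omar 36, Yuki 56, Ivan 83. Winner: Ivan.
The two methods agree.

yes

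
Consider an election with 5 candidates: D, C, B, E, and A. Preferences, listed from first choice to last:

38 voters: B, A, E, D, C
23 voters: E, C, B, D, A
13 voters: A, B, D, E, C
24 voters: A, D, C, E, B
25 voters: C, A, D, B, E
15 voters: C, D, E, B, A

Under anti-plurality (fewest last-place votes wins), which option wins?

Last-place votes: D 0, C 51, B 24, E 25, A 38.
D is ranked last by the fewest voters, so D wins.

D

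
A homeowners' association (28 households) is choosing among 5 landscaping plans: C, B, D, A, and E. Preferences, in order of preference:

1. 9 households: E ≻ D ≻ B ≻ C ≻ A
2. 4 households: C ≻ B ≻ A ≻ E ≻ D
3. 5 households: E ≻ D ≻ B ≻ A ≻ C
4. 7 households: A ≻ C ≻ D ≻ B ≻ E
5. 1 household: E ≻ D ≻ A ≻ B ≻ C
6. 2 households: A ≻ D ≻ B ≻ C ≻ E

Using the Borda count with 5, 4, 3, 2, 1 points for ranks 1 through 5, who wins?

D

C: 9·2 + 4·5 + 5·1 + 7·4 + 1·1 + 2·2 = 76
B: 9·3 + 4·4 + 5·3 + 7·2 + 1·2 + 2·3 = 80
D: 9·4 + 4·1 + 5·4 + 7·3 + 1·4 + 2·4 = 93
A: 9·1 + 4·3 + 5·2 + 7·5 + 1·3 + 2·5 = 79
E: 9·5 + 4·2 + 5·5 + 7·1 + 1·5 + 2·1 = 92
D has the highest Borda score (93).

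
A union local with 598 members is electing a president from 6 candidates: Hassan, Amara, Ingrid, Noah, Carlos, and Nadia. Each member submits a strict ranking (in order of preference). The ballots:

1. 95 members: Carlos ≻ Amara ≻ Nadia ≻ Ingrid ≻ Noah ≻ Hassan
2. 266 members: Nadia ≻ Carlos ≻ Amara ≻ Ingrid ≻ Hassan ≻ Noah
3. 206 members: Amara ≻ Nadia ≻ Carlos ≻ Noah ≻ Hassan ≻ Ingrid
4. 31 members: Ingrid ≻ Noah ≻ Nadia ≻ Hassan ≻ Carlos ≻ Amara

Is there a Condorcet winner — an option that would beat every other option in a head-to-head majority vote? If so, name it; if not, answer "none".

none

Checking pairwise contests:
Amara beats Hassan 567–31.
Carlos beats Amara 392–206.
Amara beats Ingrid 567–31.
Amara beats Noah 567–31.
Nadia beats Carlos 503–95.
Amara beats Nadia 301–297.
Every option loses at least one head-to-head, so there is no Condorcet winner.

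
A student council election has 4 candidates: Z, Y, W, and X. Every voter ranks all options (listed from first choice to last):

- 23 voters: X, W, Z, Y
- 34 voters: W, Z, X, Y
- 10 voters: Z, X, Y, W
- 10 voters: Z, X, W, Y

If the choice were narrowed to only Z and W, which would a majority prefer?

W

Voters preferring Z to W: 20; preferring W to Z: 57.
W wins the head-to-head.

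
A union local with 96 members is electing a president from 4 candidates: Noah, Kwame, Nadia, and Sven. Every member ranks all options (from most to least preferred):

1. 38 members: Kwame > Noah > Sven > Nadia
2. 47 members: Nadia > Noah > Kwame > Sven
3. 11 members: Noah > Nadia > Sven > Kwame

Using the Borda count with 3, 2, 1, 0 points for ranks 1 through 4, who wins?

Noah

Noah: 38·2 + 47·2 + 11·3 = 203
Kwame: 38·3 + 47·1 + 11·0 = 161
Nadia: 38·0 + 47·3 + 11·2 = 163
Sven: 38·1 + 47·0 + 11·1 = 49
Noah has the highest Borda score (203).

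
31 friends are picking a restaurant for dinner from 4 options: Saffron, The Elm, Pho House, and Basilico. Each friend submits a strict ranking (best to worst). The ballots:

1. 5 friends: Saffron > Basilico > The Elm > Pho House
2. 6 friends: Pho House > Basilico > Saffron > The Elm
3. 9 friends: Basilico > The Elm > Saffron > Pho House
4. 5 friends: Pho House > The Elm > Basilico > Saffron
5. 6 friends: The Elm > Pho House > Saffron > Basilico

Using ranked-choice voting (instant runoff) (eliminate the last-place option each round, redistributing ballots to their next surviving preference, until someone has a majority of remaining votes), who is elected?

Pho House

Round 1: Saffron 5, The Elm 6, Pho House 11, Basilico 9. Eliminate Saffron.
Round 2: The Elm 6, Pho House 11, Basilico 14. Eliminate The Elm.
Round 3: Pho House 17, Basilico 14. Pho House has a majority.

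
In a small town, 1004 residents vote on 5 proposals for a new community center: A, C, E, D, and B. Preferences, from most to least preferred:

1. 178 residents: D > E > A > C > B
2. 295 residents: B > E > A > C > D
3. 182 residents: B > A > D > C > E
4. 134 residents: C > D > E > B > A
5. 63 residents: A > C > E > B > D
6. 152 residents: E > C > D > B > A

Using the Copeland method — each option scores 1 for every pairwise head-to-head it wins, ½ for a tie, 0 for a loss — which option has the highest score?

A: beats C and D; loses to E and B → score 2.
C: beats D and B; loses to A and E → score 2.
E: beats A, C, D, and B → score 4.
D: loses to A, C, E, and B → score 0.
B: beats A and D; loses to C and E → score 2.
E has the best pairwise record.

E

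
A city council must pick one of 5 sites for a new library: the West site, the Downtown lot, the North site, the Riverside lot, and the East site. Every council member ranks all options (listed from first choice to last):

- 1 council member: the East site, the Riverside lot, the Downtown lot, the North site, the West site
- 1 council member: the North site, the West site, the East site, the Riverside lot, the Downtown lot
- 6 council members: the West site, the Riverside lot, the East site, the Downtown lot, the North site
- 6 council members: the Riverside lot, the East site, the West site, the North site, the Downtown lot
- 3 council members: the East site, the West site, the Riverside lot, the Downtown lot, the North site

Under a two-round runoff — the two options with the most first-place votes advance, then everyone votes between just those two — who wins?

Round 1 first-place votes: the West site 6, the Downtown lot 0, the North site 1, the Riverside lot 6, the East site 4.
the West site and the Riverside lot advance.
Runoff: the West site is preferred to the Riverside lot by 10 voters; the Riverside lot by 7.
the West site wins the runoff.

the West site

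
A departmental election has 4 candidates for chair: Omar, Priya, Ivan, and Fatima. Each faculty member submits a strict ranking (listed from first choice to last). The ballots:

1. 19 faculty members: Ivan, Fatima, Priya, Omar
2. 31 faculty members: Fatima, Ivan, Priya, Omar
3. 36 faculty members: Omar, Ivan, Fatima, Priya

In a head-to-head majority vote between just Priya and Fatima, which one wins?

Voters preferring Priya to Fatima: 0; preferring Fatima to Priya: 86.
Fatima wins the head-to-head.

Fatima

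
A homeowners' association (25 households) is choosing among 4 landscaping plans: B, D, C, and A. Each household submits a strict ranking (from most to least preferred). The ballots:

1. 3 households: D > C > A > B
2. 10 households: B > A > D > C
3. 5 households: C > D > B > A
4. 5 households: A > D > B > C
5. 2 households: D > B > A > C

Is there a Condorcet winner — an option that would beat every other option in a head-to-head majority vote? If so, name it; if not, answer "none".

none

Checking pairwise contests:
D beats B 15–10.
A beats D 15–10.
B beats C 17–8.
B beats A 17–8.
Every option loses at least one head-to-head, so there is no Condorcet winner.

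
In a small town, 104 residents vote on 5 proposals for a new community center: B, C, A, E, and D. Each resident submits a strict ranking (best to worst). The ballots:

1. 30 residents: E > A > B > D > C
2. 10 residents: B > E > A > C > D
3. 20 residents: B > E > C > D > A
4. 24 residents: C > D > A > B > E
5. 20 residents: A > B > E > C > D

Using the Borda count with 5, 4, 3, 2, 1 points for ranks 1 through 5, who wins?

B

B: 30·3 + 10·5 + 20·5 + 24·2 + 20·4 = 368
C: 30·1 + 10·2 + 20·3 + 24·5 + 20·2 = 270
A: 30·4 + 10·3 + 20·1 + 24·3 + 20·5 = 342
E: 30·5 + 10·4 + 20·4 + 24·1 + 20·3 = 354
D: 30·2 + 10·1 + 20·2 + 24·4 + 20·1 = 226
B has the highest Borda score (368).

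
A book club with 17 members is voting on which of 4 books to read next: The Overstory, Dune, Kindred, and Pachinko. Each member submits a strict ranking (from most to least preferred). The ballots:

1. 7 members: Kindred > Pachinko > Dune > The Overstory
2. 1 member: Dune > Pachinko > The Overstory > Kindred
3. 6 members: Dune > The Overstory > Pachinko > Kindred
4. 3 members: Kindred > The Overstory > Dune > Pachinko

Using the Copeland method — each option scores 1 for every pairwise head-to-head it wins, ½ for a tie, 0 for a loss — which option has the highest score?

Kindred

The Overstory: beats Pachinko; loses to Dune and Kindred → score 1.
Dune: beats The Overstory and Pachinko; loses to Kindred → score 2.
Kindred: beats The Overstory, Dune, and Pachinko → score 3.
Pachinko: loses to The Overstory, Dune, and Kindred → score 0.
Kindred has the best pairwise record.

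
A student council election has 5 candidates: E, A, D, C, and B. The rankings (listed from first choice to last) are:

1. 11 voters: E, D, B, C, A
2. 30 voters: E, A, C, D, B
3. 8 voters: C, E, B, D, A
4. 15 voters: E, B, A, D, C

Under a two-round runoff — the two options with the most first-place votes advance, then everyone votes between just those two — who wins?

E

Round 1 first-place votes: E 56, A 0, D 0, C 8, B 0.
E and C advance.
Runoff: E is preferred to C by 56 voters; C by 8.
E wins the runoff.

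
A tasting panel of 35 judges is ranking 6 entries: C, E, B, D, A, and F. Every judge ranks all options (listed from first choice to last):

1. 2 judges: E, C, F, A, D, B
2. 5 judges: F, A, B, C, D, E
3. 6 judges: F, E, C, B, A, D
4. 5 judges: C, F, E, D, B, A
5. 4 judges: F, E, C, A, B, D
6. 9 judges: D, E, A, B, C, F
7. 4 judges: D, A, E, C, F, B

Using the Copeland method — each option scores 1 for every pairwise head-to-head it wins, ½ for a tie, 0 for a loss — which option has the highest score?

F

C: beats B, D, and F; loses to E and A → score 3.
E: beats C, B, and A; loses to D and F → score 3.
B: loses to C, E, D, A, and F → score 0.
D: beats E, B, and A; loses to C and F → score 3.
A: beats C and B; loses to E, D, and F → score 2.
F: beats E, B, D, and A; loses to C → score 4.
F has the best pairwise record.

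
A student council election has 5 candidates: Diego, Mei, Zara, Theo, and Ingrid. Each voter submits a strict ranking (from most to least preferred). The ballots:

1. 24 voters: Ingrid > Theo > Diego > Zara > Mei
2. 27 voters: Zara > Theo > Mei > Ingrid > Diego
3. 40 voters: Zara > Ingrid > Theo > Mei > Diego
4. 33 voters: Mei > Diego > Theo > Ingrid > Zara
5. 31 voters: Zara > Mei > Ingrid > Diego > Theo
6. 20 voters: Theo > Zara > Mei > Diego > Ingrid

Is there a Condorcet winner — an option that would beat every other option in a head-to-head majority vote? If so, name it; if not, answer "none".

Zara

Zara vs Diego: 118–57 for Zara.
Zara vs Mei: 142–33 for Zara.
Zara vs Theo: 98–77 for Zara.
Zara vs Ingrid: 118–57 for Zara.
Zara beats every other option head-to-head.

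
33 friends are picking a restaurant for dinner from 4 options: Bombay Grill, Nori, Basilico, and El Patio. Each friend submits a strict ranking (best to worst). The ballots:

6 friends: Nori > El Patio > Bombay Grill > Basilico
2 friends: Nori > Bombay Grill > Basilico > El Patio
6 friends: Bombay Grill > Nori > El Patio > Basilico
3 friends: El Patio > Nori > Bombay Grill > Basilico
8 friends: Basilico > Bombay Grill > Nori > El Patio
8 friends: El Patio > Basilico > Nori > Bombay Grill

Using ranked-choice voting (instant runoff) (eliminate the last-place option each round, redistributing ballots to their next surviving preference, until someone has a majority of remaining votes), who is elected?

Nori

Round 1: Bombay Grill 6, Nori 8, Basilico 8, El Patio 11. Eliminate Bombay Grill.
Round 2: Nori 14, Basilico 8, El Patio 11. Eliminate Basilico.
Round 3: Nori 22, El Patio 11. Nori has a majority.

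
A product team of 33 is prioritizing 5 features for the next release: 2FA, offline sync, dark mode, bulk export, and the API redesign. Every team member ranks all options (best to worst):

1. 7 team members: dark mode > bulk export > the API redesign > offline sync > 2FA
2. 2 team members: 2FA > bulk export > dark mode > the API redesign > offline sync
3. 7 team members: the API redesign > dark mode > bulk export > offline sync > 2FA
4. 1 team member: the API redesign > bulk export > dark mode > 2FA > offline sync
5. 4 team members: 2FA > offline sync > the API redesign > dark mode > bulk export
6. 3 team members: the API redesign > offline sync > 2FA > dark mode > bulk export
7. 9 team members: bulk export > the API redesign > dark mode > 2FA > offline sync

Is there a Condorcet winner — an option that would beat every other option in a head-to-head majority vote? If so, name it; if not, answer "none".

Checking pairwise contests:
offline sync beats 2FA 17–16.
dark mode beats offline sync 26–7.
the API redesign beats dark mode 24–9.
dark mode beats bulk export 21–12.
bulk export beats the API redesign 18–15.
Every option loses at least one head-to-head, so there is no Condorcet winner.

none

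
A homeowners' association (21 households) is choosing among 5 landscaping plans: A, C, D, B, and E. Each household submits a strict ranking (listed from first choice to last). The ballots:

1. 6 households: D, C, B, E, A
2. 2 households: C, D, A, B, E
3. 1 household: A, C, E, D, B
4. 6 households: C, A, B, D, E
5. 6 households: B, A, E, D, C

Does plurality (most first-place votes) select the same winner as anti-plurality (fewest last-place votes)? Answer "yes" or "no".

Plurality — first-place votes: A 1, C 8, D 6, B 6, E 0. Winner: C.
Anti-plurality — last-place votes: A 6, C 6, D 0, B 1, E 8. Winner: D.
The two methods disagree.

no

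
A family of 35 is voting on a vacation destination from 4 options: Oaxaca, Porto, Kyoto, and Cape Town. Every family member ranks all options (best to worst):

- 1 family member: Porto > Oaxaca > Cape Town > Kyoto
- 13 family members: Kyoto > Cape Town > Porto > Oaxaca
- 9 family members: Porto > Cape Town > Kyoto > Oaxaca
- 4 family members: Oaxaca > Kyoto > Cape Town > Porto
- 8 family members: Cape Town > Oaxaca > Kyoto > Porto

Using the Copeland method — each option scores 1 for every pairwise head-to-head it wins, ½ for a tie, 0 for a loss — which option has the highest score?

Cape Town

Oaxaca: loses to Porto, Kyoto, and Cape Town → score 0.
Porto: beats Oaxaca; loses to Kyoto and Cape Town → score 1.
Kyoto: beats Oaxaca and Porto; loses to Cape Town → score 2.
Cape Town: beats Oaxaca, Porto, and Kyoto → score 3.
Cape Town has the best pairwise record.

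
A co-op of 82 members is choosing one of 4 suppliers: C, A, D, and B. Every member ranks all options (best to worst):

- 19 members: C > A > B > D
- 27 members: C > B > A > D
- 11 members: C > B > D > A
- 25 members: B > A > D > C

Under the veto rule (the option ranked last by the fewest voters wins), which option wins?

Last-place votes: C 25, A 11, D 46, B 0.
B is ranked last by the fewest voters, so B wins.

B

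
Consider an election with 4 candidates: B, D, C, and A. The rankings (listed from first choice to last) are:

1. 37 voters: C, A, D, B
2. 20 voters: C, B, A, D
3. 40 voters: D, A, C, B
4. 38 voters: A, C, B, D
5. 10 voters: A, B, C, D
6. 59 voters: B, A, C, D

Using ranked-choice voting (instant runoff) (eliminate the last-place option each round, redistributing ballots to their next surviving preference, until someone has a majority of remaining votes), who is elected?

A

Round 1: B 59, D 40, C 57, A 48. Eliminate D.
Round 2: B 59, C 57, A 88. Eliminate C.
Round 3: B 79, A 125. A has a majority.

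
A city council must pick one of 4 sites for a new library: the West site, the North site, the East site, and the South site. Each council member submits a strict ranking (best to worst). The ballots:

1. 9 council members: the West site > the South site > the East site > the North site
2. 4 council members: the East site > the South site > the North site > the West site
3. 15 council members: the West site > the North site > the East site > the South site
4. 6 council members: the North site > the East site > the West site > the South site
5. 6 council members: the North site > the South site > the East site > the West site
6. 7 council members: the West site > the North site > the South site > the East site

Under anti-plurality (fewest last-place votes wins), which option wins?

the East site

Last-place votes: the West site 10, the North site 9, the East site 7, the South site 21.
the East site is ranked last by the fewest voters, so the East site wins.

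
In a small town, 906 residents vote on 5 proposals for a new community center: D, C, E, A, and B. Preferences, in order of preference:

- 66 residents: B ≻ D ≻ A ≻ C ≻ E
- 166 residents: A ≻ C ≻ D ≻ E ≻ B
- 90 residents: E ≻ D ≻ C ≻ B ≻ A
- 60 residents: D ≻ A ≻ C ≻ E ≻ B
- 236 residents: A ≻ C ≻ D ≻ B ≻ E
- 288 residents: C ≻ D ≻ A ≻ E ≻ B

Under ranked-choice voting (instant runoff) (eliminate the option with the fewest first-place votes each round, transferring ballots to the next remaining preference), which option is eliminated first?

Round 1: D 60, C 288, E 90, A 402, B 66. Eliminate D.

D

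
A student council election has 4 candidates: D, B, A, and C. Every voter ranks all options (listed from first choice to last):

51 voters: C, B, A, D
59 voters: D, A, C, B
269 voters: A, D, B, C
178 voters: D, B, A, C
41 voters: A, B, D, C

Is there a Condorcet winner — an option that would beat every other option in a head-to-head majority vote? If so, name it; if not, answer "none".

A vs D: 361–237 for A.
A vs B: 369–229 for A.
A vs C: 547–51 for A.
A beats every other option head-to-head.

A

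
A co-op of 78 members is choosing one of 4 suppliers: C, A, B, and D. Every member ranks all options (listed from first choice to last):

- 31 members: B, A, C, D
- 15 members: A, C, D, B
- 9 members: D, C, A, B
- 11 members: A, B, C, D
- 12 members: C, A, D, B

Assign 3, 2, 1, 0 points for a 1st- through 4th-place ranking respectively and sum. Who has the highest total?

A

C: 31·1 + 15·2 + 9·2 + 11·1 + 12·3 = 126
A: 31·2 + 15·3 + 9·1 + 11·3 + 12·2 = 173
B: 31·3 + 15·0 + 9·0 + 11·2 + 12·0 = 115
D: 31·0 + 15·1 + 9·3 + 11·0 + 12·1 = 54
A has the highest Borda score (173).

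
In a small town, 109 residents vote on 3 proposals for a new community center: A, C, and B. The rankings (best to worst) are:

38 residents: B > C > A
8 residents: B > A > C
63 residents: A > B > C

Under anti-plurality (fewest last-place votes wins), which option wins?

B

Last-place votes: A 38, C 71, B 0.
B is ranked last by the fewest voters, so B wins.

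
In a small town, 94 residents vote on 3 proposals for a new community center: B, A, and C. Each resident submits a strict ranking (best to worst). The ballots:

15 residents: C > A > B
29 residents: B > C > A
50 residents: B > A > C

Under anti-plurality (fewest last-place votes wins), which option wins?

Last-place votes: B 15, A 29, C 50.
B is ranked last by the fewest voters, so B wins.

B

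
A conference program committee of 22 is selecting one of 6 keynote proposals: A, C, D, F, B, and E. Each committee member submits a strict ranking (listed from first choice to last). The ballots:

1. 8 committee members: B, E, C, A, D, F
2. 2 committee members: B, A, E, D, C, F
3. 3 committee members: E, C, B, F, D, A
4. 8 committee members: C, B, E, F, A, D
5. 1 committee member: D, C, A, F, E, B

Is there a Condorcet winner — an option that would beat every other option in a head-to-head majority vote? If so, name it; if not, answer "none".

none

Checking pairwise contests:
C beats A 20–2.
E beats C 13–9.
A beats D 18–4.
C beats F 22–0.
C beats B 12–10.
B beats E 18–4.
Every option loses at least one head-to-head, so there is no Condorcet winner.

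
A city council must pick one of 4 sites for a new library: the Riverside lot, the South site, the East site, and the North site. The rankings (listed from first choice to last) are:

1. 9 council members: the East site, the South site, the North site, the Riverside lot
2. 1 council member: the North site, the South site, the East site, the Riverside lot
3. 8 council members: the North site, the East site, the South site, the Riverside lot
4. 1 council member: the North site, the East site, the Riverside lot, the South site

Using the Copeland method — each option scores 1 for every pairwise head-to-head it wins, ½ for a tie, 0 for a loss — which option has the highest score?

the Riverside lot: loses to the South site, the East site, and the North site → score 0.
the South site: beats the Riverside lot; loses to the East site and the North site → score 1.
the East site: beats the Riverside lot and the South site; loses to the North site → score 2.
the North site: beats the Riverside lot, the South site, and the East site → score 3.
the North site has the best pairwise record.

the North site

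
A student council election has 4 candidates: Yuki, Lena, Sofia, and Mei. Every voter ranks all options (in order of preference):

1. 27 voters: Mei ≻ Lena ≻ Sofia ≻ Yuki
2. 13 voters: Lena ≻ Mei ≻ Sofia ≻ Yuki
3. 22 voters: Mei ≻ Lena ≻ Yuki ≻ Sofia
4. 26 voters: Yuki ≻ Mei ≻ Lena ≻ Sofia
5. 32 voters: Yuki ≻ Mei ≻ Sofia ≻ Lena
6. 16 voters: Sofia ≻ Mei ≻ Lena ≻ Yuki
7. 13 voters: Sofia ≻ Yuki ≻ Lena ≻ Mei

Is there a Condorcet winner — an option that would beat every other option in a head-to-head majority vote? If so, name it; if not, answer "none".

Mei vs Yuki: 78–71 for Mei.
Mei vs Lena: 123–26 for Mei.
Mei vs Sofia: 120–29 for Mei.
Mei beats every other option head-to-head.

Mei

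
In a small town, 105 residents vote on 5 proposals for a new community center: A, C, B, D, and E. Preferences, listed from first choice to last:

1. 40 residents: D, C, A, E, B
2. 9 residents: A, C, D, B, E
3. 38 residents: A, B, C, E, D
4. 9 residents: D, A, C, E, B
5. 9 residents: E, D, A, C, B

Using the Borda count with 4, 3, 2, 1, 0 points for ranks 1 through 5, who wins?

A: 40·2 + 9·4 + 38·4 + 9·3 + 9·2 = 313
C: 40·3 + 9·3 + 38·2 + 9·2 + 9·1 = 250
B: 40·0 + 9·1 + 38·3 + 9·0 + 9·0 = 123
D: 40·4 + 9·2 + 38·0 + 9·4 + 9·3 = 241
E: 40·1 + 9·0 + 38·1 + 9·1 + 9·4 = 123
A has the highest Borda score (313).

A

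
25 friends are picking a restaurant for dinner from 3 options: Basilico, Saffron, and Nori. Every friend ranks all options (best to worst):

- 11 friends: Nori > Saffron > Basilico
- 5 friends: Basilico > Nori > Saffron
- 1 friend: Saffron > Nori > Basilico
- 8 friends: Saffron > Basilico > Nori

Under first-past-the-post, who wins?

Nori

First-place votes: Basilico 5, Saffron 9, Nori 11.
Nori has the most first-place votes.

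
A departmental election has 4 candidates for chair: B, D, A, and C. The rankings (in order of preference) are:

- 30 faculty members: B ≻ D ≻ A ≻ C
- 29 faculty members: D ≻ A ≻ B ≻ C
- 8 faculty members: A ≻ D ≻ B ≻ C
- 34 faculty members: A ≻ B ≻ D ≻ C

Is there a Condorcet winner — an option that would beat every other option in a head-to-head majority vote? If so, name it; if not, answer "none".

none

Checking pairwise contests:
A beats B 71–30.
B beats D 64–37.
D beats A 59–42.
B beats C 101–0.
Every option loses at least one head-to-head, so there is no Condorcet winner.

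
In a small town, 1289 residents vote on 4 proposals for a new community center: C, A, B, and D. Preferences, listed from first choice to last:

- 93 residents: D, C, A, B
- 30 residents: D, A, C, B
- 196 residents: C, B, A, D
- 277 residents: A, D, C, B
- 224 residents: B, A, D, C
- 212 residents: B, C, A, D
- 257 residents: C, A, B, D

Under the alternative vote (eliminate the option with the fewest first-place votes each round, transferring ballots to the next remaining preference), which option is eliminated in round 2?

A

Round 1: C 453, A 277, B 436, D 123. Eliminate D.
Round 2: C 546, A 307, B 436. Eliminate A.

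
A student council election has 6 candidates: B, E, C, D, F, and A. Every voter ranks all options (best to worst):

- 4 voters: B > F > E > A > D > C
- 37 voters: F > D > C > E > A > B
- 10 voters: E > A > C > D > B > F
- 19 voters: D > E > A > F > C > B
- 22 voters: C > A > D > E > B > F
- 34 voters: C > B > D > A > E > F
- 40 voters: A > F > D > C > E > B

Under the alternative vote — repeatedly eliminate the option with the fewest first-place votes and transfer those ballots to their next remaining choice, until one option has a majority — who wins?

C

Round 1: B 4, E 10, C 56, D 19, F 37, A 40. Eliminate B.
Round 2: E 10, C 56, D 19, F 41, A 40. Eliminate E.
Round 3: C 56, D 19, F 41, A 50. Eliminate D.
Round 4: C 56, F 41, A 69. Eliminate F.
Round 5: C 93, A 73. C has a majority.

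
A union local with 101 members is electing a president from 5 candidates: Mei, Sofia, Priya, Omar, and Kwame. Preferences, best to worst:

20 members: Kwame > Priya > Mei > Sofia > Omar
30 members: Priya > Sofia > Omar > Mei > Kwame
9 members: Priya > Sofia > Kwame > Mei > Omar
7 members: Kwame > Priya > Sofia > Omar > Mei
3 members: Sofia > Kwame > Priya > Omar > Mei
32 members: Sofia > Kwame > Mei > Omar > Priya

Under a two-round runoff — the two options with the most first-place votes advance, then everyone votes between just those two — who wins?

Priya

Round 1 first-place votes: Mei 0, Sofia 35, Priya 39, Omar 0, Kwame 27.
Priya and Sofia advance.
Runoff: Priya is preferred to Sofia by 66 voters; Sofia by 35.
Priya wins the runoff.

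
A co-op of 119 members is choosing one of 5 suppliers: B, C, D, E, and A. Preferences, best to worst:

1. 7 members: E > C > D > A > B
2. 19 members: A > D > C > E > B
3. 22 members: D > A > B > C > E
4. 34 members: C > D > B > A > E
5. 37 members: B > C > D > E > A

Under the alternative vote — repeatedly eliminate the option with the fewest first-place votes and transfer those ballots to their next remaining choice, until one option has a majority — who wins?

Round 1: B 37, C 34, D 22, E 7, A 19. Eliminate E.
Round 2: B 37, C 41, D 22, A 19. Eliminate A.
Round 3: B 37, C 41, D 41. Eliminate B.
Round 4: C 78, D 41. C has a majority.

C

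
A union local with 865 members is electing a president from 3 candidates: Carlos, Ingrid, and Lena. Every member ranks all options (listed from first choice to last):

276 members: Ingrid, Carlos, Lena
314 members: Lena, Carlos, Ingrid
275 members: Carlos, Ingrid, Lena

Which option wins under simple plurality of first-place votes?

Lena

First-place votes: Carlos 275, Ingrid 276, Lena 314.
Lena has the most first-place votes.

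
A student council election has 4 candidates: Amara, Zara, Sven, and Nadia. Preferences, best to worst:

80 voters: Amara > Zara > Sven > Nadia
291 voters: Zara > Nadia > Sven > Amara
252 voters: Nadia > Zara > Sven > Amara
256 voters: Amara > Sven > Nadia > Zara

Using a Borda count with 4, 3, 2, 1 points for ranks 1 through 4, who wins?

Amara: 80·4 + 291·1 + 252·1 + 256·4 = 1887
Zara: 80·3 + 291·4 + 252·3 + 256·1 = 2416
Sven: 80·2 + 291·2 + 252·2 + 256·3 = 2014
Nadia: 80·1 + 291·3 + 252·4 + 256·2 = 2473
Nadia has the highest Borda score (2473).

Nadia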